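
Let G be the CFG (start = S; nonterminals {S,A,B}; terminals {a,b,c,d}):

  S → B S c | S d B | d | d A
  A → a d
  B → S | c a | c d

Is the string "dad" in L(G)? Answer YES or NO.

Convert to CNF:
  S -> B X5 | S X6 | T1 A | d
  A -> T0 T1
  B -> B X3 | S X4 | T1 A | T2 T0 | T2 T1 | d
  T0 -> a
  T1 -> d
  T2 -> c
  X3 -> S T2
  X4 -> T1 B
  X5 -> S T2
  X6 -> T1 B

CYK table (by increasing span):
  T[0,0] 'd' = {B,S,T1}  orig:{B,S}
  T[1,1] 'a' = {T0}  orig:{}
  T[2,2] 'd' = {B,S,T1}  orig:{B,S}
  T[0,1] 'da' = ∅
  T[1,2] 'ad' = {A}
  T[0,2] 'dad' = {B,S}

S ∈ T[0,2] ⇒ YES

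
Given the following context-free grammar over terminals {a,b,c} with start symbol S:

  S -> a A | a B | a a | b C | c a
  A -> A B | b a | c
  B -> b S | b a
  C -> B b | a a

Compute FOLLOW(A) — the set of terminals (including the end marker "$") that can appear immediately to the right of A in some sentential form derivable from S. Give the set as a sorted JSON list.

Compute FIRST by fixpoint:
[1]
  A via A→b a: +{b}
  A via A→c: +{c}
  B via B→b S: +{b}
  C via C→B b: +{b}
  C via C→a a: +{a}
  S via S→a A: +{a}
  S via S→b C: +{b}
  S via S→c a: +{c}
  FIRST[S]={a,b,c}  FIRST[A]={b,c}  FIRST[B]={b}  FIRST[C]={a,b}
[2] done
  FIRST[S]={a,b,c}  FIRST[A]={b,c}  FIRST[B]={b}  FIRST[C]={a,b}

Compute FOLLOW by fixpoint:
FOLLOW(S) := {$}
pass 1:
  A→A B: FOLLOW(A) ⊇ FIRST(B) = {b}; new: +{b}
  A→A B: FOLLOW(B) ⊇ FOLLOW(A) ⊇ {b}; new: +{b}
  B→b S: FOLLOW(S) ⊇ FOLLOW(B) ⊇ {b}; new: +{b}
  S→a A: FOLLOW(A) ⊇ FOLLOW(S) ⊇ {$,b}; new: +{$}
  S→a B: FOLLOW(B) ⊇ FOLLOW(S) ⊇ {$,b}; new: +{$}
  S→b C: FOLLOW(C) ⊇ FOLLOW(S) ⊇ {$,b}; new: +{$,b}
  FOLLOW(S)={$,b}  FOLLOW(A)={$,b}  FOLLOW(B)={$,b}  FOLLOW(C)={$,b}
pass 2: — fixpoint
  FOLLOW(S)={$,b}  FOLLOW(A)={$,b}  FOLLOW(B)={$,b}  FOLLOW(C)={$,b}

FOLLOW(A) = ["$", "b"]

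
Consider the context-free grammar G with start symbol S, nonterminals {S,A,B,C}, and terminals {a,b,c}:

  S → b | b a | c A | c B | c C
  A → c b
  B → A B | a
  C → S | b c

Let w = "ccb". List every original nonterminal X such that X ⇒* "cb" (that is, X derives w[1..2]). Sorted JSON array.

CNF form of G:
  S -> T0 A | T0 B | T0 C | T1 T2 | b
  A -> T0 T1
  B -> A B | a
  C -> T0 A | T0 B | T0 C | T1 T0 | T1 T2 | b
  T0 -> c
  T1 -> b
  T2 -> a

CYK table (by increasing span) — only the sub-triangle for w[1..2]:
  cell(1,1) c: {T0}  orig:{}
  cell(2,2) b: {C,S,T1}  orig:{C,S}
  cell(1,2) cb: {A,C,S}

Original NTs in T[1,2] deriving "cb": ["A", "C", "S"]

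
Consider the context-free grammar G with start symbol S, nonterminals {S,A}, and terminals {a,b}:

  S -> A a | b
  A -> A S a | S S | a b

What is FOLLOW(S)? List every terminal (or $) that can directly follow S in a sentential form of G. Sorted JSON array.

FIRST iteration:
round 1:
  A via A→a b: +{a}
  S via S→A a: +{a}
  S via S→b: +{b}
  FIRST(S)={a,b}  FIRST(A)={a}
round 2:
  A via A→S S: +{b}
  FIRST(S)={a,b}  FIRST(A)={a,b}
round 3: done
  FIRST(S)={a,b}  FIRST(A)={a,b}

Compute FOLLOW by fixpoint:
initialize: $ ∈ FOLLOW(S)
round 1:
  A→A S a: FOLLOW(A) ⊇ FIRST(S) = {a,b}; new: +{a,b}
  A→A S a: FOLLOW(S) ⊇ FIRST(a) = {a}; new: +{a}
  A→S S: FOLLOW(S) ⊇ FIRST(S) = {a,b}; new: +{b}
  FOLLOW[S]={$,a,b}  FOLLOW[A]={a,b}
round 2: (no change)
  FOLLOW[S]={$,a,b}  FOLLOW[A]={a,b}

FOLLOW(S) = ["$", "a", "b"]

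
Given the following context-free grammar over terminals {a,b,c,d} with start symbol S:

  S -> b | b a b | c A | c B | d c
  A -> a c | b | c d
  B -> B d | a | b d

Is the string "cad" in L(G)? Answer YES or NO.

Convert to CNF:
  S -> T1 A | T1 B | T2 T1 | T3 X4 | b
  A -> T0 T1 | T1 T2 | b
  B -> B T2 | T3 T2 | a
  T0 -> a
  T1 -> c
  T2 -> d
  T3 -> b
  X4 -> T0 T3

CYK fill:
  cell(0,0) c: {T1}  orig:{}
  cell(1,1) a: {B,T0}  orig:{B}
  cell(2,2) d: {T2}  orig:{}
  cell(0,1) ca: {S}
  cell(1,2) ad: {B}
  cell(0,2) cad: {S}

S ∈ T[0,2] ⇒ YES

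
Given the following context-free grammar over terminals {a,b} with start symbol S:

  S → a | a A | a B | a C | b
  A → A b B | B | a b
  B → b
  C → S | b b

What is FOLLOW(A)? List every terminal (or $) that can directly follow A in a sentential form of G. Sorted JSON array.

Compute FIRST by fixpoint:
pass 1:
  A via A→a b: +{a}
  B via B→b: +{b}
  C via C→b b: +{b}
  S via S→a: +{a}
  S via S→b: +{b}
  S: {a,b}  A: {a}  B: {b}  C: {b}
pass 2:
  A via A→B: +{b}
  C via C→S: +{a}
  S: {a,b}  A: {a,b}  B: {b}  C: {a,b}
pass 3: — fixpoint
  S: {a,b}  A: {a,b}  B: {b}  C: {a,b}

FOLLOW iteration:
seed FOLLOW(S) with $
pass 1:
  A→A b B: FOLLOW(A) ⊇ FIRST(b) = {b}; new: +{b}
  A→A b B: FOLLOW(B) ⊇ FOLLOW(A) ⊇ {b}; new: +{b}
  S→a A: FOLLOW(A) ⊇ FOLLOW(S) ⊇ {$}; new: +{$}
  S→a B: FOLLOW(B) ⊇ FOLLOW(S) ⊇ {$}; new: +{$}
  S→a C: FOLLOW(C) ⊇ FOLLOW(S) ⊇ {$}; new: +{$}
  FOLLOW[S]={$}  FOLLOW[A]={$,b}  FOLLOW[B]={$,b}  FOLLOW[C]={$}
pass 2: (stable)
  FOLLOW[S]={$}  FOLLOW[A]={$,b}  FOLLOW[B]={$,b}  FOLLOW[C]={$}

FOLLOW(A) = ["$", "b"]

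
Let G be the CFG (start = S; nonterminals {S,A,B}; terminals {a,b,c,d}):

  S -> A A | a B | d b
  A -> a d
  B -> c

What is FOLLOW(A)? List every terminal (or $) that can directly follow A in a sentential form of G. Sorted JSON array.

Compute FIRST by fixpoint:
round 1:
  A via A→a d: +{a}
  B via B→c: +{c}
  S via S→A A: +{a}
  S via S→d b: +{d}
  FIRST(S)={a,d}  FIRST(A)={a}  FIRST(B)={c}
round 2: — fixpoint
  FIRST(S)={a,d}  FIRST(A)={a}  FIRST(B)={c}

FOLLOW sets:
initialize: $ ∈ FOLLOW(S)
[1]
  S→A A: FOLLOW(A) ⊇ FIRST(A) = {a}; new: +{a}
  S→A A: FOLLOW(A) ⊇ FOLLOW(S) ⊇ {$}; new: +{$}
  S→a B: FOLLOW(B) ⊇ FOLLOW(S) ⊇ {$}; new: +{$}
  FOLLOW[S]={$}  FOLLOW[A]={$,a}  FOLLOW[B]={$}
[2] — fixpoint
  FOLLOW[S]={$}  FOLLOW[A]={$,a}  FOLLOW[B]={$}

FOLLOW(A) = ["$", "a"]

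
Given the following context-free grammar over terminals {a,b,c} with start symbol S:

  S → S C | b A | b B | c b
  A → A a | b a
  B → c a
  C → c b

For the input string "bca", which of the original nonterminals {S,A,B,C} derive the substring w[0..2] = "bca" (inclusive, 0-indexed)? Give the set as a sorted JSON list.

CNF form of G:
  S -> S C | T1 A | T1 B | T2 T1
  A -> A T0 | T1 T0
  B -> T2 T0
  C -> T2 T1
  T0 -> a
  T1 -> b
  T2 -> c

Fill CYK table bottom-up, restricted to cells inside w[0..2]:
  cell(0,0) b: {T1}  orig:{}
  cell(1,1) c: {T2}  orig:{}
  cell(2,2) a: {T0}  orig:{}
  cell(0,1) bc: ∅
  cell(1,2) ca: {B}
  cell(0,2) bca: {S}

Original NTs in T[0,2] deriving "bca": ["S"]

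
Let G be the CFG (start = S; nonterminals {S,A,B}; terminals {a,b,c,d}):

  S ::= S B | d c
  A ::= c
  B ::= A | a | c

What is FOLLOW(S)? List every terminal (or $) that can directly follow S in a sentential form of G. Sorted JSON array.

FIRST iteration:
[1]
  A via A→c: +{c}
  B via B→A: +{c}
  B via B→a: +{a}
  S via S→d c: +{d}
  S: {d}  A: {c}  B: {a,c}
[2] (no change)
  S: {d}  A: {c}  B: {a,c}

FOLLOW sets:
FOLLOW(S) := {$}
iter 1:
  S→S B: FOLLOW(S) ⊇ FIRST(B) = {a,c}; new: +{a,c}
  S→S B: FOLLOW(B) ⊇ FOLLOW(S) ⊇ {$,a,c}; new: +{$,a,c}
  FOLLOW(S)={$,a,c}  FOLLOW(A)={}  FOLLOW(B)={$,a,c}
iter 2:
  B→A: FOLLOW(A) ⊇ FOLLOW(B) ⊇ {$,a,c}; new: +{$,a,c}
  FOLLOW(S)={$,a,c}  FOLLOW(A)={$,a,c}  FOLLOW(B)={$,a,c}
iter 3: — fixpoint
  FOLLOW(S)={$,a,c}  FOLLOW(A)={$,a,c}  FOLLOW(B)={$,a,c}

FOLLOW(S) = ["$", "a", "c"]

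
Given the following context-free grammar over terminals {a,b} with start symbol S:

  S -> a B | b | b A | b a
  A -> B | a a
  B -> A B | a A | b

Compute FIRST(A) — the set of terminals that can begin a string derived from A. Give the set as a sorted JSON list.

Compute FIRST by fixpoint:
[1]
  A via A→a a: +{a}
  B via B→A B: +{a}
  B via B→b: +{b}
  S via S→a B: +{a}
  S via S→b: +{b}
  FIRST(S)={a,b}  FIRST(A)={a}  FIRST(B)={a,b}
[2]
  A via A→B: +{b}
  FIRST(S)={a,b}  FIRST(A)={a,b}  FIRST(B)={a,b}
[3] — fixpoint
  FIRST(S)={a,b}  FIRST(A)={a,b}  FIRST(B)={a,b}

FIRST(A) = ["a", "b"]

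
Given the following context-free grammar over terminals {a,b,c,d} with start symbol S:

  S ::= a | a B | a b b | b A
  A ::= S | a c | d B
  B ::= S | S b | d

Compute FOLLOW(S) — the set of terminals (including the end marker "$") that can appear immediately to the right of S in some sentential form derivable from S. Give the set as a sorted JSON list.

Compute FIRST by fixpoint:
pass 1:
  A via A→a c: +{a}
  A via A→d B: +{d}
  B via B→d: +{d}
  S via S→a: +{a}
  S via S→b A: +{b}
  FIRST(S)={a,b}  FIRST(A)={a,d}  FIRST(B)={d}
pass 2:
  A via A→S: +{b}
  B via B→S: +{a,b}
  FIRST(S)={a,b}  FIRST(A)={a,b,d}  FIRST(B)={a,b,d}
pass 3: — fixpoint
  FIRST(S)={a,b}  FIRST(A)={a,b,d}  FIRST(B)={a,b,d}

FOLLOW iteration:
seed FOLLOW(S) with $
[1]
  B→S b: FOLLOW(S) ⊇ FIRST(b) = {b}; new: +{b}
  S→a B: FOLLOW(B) ⊇ FOLLOW(S) ⊇ {$,b}; new: +{$,b}
  S→b A: FOLLOW(A) ⊇ FOLLOW(S) ⊇ {$,b}; new: +{$,b}
  S: {$,b}  A: {$,b}  B: {$,b}
[2] — fixpoint
  S: {$,b}  A: {$,b}  B: {$,b}

FOLLOW(S) = ["$", "b"]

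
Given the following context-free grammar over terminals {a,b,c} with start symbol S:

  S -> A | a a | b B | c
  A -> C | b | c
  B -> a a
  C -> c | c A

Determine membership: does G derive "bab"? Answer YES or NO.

Convert to CNF:
  S -> T0 A | T1 T1 | T2 B | b | c
  A -> T0 A | b | c
  B -> T1 T1
  C -> T0 A | c
  T0 -> c
  T1 -> a
  T2 -> b

CYK table (by increasing span):
  T[0,0] 'b' = {A,S,T2}  orig:{A,S}
  T[1,1] 'a' = {T1}  orig:{}
  T[2,2] 'b' = {A,S,T2}  orig:{A,S}
  T[0,1] 'ba' = ∅
  T[1,2] 'ab' = ∅
  T[0,2] 'bab' = ∅

S ∉ T[0,2] ⇒ NO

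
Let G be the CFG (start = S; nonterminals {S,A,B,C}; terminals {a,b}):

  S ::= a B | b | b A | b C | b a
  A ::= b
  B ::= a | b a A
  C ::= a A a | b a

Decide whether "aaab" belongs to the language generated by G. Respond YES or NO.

Convert to CNF:
  S -> T0 A | T0 C | T0 T1 | T1 B | b
  A -> b
  B -> T0 X2 | a
  C -> T0 T1 | T1 X3
  T0 -> b
  T1 -> a
  X2 -> T1 A
  X3 -> A T1

Fill CYK table bottom-up:
  [0..0]={B,T1}  "a"  orig:{B}
  [1..1]={B,T1}  "a"  orig:{B}
  [2..2]={B,T1}  "a"  orig:{B}
  [3..3]={A,S,T0}  "b"  orig:{A,S}
  [0..1]={S}  "aa"
  [1..2]={S}  "aa"
  [2..3]={X2}  "ab"  orig:{}
  [0..2]=∅  "aaa"
  [1..3]=∅  "aab"
  [0..3]=∅  "aaab"

S ∉ T[0,3] ⇒ NO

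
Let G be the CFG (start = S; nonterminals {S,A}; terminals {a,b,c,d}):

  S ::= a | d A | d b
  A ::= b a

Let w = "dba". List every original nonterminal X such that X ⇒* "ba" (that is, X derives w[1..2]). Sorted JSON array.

Convert to CNF:
  S -> T2 A | T2 T0 | a
  A -> T0 T1
  T0 -> b
  T1 -> a
  T2 -> d

Fill CYK table bottom-up (cells [i..j] with 1 ≤ i ≤ j ≤ 2 only):
  cell(1,1) b: {T0}  orig:{}
  cell(2,2) a: {S,T1}  orig:{S}
  cell(1,2) ba: {A}

Original NTs in T[1,2] deriving "ba": ["A"]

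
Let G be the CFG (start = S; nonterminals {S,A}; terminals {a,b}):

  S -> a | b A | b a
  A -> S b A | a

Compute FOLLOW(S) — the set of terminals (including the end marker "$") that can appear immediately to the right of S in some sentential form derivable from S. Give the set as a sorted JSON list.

FIRST sets, iterate to fixpoint:
iter 1:
  A via A→a: +{a}
  S via S→a: +{a}
  S via S→b A: +{b}
  S: {a,b}  A: {a}
iter 2:
  A via A→S b A: +{b}
  S: {a,b}  A: {a,b}
iter 3: — fixpoint
  S: {a,b}  A: {a,b}

FOLLOW sets:
initialize: $ ∈ FOLLOW(S)
[1]
  A→S b A: FOLLOW(S) ⊇ FIRST(b) = {b}; new: +{b}
  S→b A: FOLLOW(A) ⊇ FOLLOW(S) ⊇ {$,b}; new: +{$,b}
  FOLLOW[S]={$,b}  FOLLOW[A]={$,b}
[2] (no change)
  FOLLOW[S]={$,b}  FOLLOW[A]={$,b}

FOLLOW(S) = ["$", "b"]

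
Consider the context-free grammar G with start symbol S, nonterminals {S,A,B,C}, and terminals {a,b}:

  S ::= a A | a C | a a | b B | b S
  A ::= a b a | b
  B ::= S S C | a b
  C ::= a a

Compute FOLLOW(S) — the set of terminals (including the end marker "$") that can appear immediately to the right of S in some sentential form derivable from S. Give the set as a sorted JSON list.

FIRST sets, iterate to fixpoint:
iter 1:
  A via A→a b a: +{a}
  A via A→b: +{b}
  B via B→a b: +{a}
  C via C→a a: +{a}
  S via S→a A: +{a}
  S via S→b B: +{b}
  S: {a,b}  A: {a,b}  B: {a}  C: {a}
iter 2:
  B via B→S S C: +{b}
  S: {a,b}  A: {a,b}  B: {a,b}  C: {a}
iter 3: — fixpoint
  S: {a,b}  A: {a,b}  B: {a,b}  C: {a}

FOLLOW sets:
seed FOLLOW(S) with $
round 1:
  B→S S C: FOLLOW(S) ⊇ FIRST(S) = {a,b}; new: +{a,b}
  S→a A: FOLLOW(A) ⊇ FOLLOW(S) ⊇ {$,a,b}; new: +{$,a,b}
  S→a C: FOLLOW(C) ⊇ FOLLOW(S) ⊇ {$,a,b}; new: +{$,a,b}
  S→b B: FOLLOW(B) ⊇ FOLLOW(S) ⊇ {$,a,b}; new: +{$,a,b}
  S: {$,a,b}  A: {$,a,b}  B: {$,a,b}  C: {$,a,b}
round 2: — fixpoint
  S: {$,a,b}  A: {$,a,b}  B: {$,a,b}  C: {$,a,b}

FOLLOW(S) = ["$", "a", "b"]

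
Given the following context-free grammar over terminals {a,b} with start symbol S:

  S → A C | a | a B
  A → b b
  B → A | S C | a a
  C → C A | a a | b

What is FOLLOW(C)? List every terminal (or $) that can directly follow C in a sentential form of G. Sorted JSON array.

FIRST sets, iterate to fixpoint:
[1]
  A via A→b b: +{b}
  B via B→A: +{b}
  B via B→a a: +{a}
  C via C→a a: +{a}
  C via C→b: +{b}
  S via S→A C: +{b}
  S via S→a: +{a}
  FIRST(S)={a,b}  FIRST(A)={b}  FIRST(B)={a,b}  FIRST(C)={a,b}
[2] done
  FIRST(S)={a,b}  FIRST(A)={b}  FIRST(B)={a,b}  FIRST(C)={a,b}

FOLLOW sets:
initialize: $ ∈ FOLLOW(S)
iter 1:
  B→S C: FOLLOW(S) ⊇ FIRST(C) = {a,b}; new: +{a,b}
  C→C A: FOLLOW(C) ⊇ FIRST(A) = {b}; new: +{b}
  C→C A: FOLLOW(A) ⊇ FOLLOW(C) ⊇ {b}; new: +{b}
  S→A C: FOLLOW(A) ⊇ FIRST(C) = {a,b}; new: +{a}
  S→A C: FOLLOW(C) ⊇ FOLLOW(S) ⊇ {$,a,b}; new: +{$,a}
  S→a B: FOLLOW(B) ⊇ FOLLOW(S) ⊇ {$,a,b}; new: +{$,a,b}
  FOLLOW[S]={$,a,b}  FOLLOW[A]={a,b}  FOLLOW[B]={$,a,b}  FOLLOW[C]={$,a,b}
iter 2:
  B→A: FOLLOW(A) ⊇ FOLLOW(B) ⊇ {$,a,b}; new: +{$}
  FOLLOW[S]={$,a,b}  FOLLOW[A]={$,a,b}  FOLLOW[B]={$,a,b}  FOLLOW[C]={$,a,b}
iter 3: (no change)
  FOLLOW[S]={$,a,b}  FOLLOW[A]={$,a,b}  FOLLOW[B]={$,a,b}  FOLLOW[C]={$,a,b}

FOLLOW(C) = ["$", "a", "b"]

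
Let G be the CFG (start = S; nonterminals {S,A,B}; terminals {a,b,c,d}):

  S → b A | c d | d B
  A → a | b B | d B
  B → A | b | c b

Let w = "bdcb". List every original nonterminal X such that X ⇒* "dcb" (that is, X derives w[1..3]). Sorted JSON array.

CNF form of G:
  S -> T0 A | T1 B | T2 T1
  A -> T0 B | T1 B | a
  B -> T0 B | T1 B | T2 T0 | a | b
  T0 -> b
  T1 -> d
  T2 -> c

CYK fill (cells [i..j] with 1 ≤ i ≤ j ≤ 3 only):
  T[1,1] 'd' = {T1}  orig:{}
  T[2,2] 'c' = {T2}  orig:{}
  T[3,3] 'b' = {B,T0}  orig:{B}
  T[1,2] 'dc' = ∅
  T[2,3] 'cb' = {B}
  T[1,3] 'dcb' = {A,B,S}

Original NTs in T[1,3] deriving "dcb": ["A", "B", "S"]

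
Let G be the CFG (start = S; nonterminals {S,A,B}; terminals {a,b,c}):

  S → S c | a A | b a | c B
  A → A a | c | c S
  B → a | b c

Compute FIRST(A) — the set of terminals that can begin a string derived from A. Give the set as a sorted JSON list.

FIRST iteration:
iter 1:
  A via A→c: +{c}
  B via B→a: +{a}
  B via B→b c: +{b}
  S via S→a A: +{a}
  S via S→b a: +{b}
  S via S→c B: +{c}
  S: {a,b,c}  A: {c}  B: {a,b}
iter 2: — fixpoint
  S: {a,b,c}  A: {c}  B: {a,b}

FIRST(A) = ["c"]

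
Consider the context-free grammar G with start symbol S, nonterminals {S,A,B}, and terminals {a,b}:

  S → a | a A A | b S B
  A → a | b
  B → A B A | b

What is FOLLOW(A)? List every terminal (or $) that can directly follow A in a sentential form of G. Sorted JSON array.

Compute FIRST by fixpoint:
round 1:
  A via A→a: +{a}
  A via A→b: +{b}
  B via B→A B A: +{a,b}
  S via S→a: +{a}
  S via S→b S B: +{b}
  FIRST(S)={a,b}  FIRST(A)={a,b}  FIRST(B)={a,b}
round 2: (no change)
  FIRST(S)={a,b}  FIRST(A)={a,b}  FIRST(B)={a,b}

Compute FOLLOW by fixpoint:
seed FOLLOW(S) with $
round 1:
  B→A B A: FOLLOW(A) ⊇ FIRST(B) = {a,b}; new: +{a,b}
  B→A B A: FOLLOW(B) ⊇ FIRST(A) = {a,b}; new: +{a,b}
  S→a A A: FOLLOW(A) ⊇ FOLLOW(S) ⊇ {$}; new: +{$}
  S→b S B: FOLLOW(S) ⊇ FIRST(B) = {a,b}; new: +{a,b}
  S→b S B: FOLLOW(B) ⊇ FOLLOW(S) ⊇ {$,a,b}; new: +{$}
  S: {$,a,b}  A: {$,a,b}  B: {$,a,b}
round 2: done
  S: {$,a,b}  A: {$,a,b}  B: {$,a,b}

FOLLOW(A) = ["$", "a", "b"]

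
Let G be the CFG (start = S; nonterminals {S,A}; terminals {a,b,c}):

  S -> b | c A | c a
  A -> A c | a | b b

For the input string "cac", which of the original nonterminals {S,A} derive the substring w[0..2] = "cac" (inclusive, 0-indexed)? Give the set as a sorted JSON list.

CNF form of G:
  S -> T0 A | T0 T2 | b
  A -> A T0 | T1 T1 | a
  T0 -> c
  T1 -> b
  T2 -> a

CYK fill, restricted to cells inside w[0..2]:
  [0..0]={T0}  "c"  orig:{}
  [1..1]={A,T2}  "a"  orig:{A}
  [2..2]={T0}  "c"  orig:{}
  [0..1]={S}  "ca"
  [1..2]={A}  "ac"
  [0..2]={S}  "cac"

Original NTs in T[0,2] deriving "cac": ["S"]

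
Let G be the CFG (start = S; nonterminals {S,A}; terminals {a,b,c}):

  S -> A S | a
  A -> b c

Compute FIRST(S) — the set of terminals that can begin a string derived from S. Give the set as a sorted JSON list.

FIRST iteration:
iter 1:
  A via A→b c: +{b}
  S via S→A S: +{b}
  S via S→a: +{a}
  FIRST(S)={a,b}  FIRST(A)={b}
iter 2: (no change)
  FIRST(S)={a,b}  FIRST(A)={b}

FIRST(S) = ["a", "b"]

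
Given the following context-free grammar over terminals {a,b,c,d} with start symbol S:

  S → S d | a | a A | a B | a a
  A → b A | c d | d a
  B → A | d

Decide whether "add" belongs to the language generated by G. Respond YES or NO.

CNF form of G:
  S -> S T2 | T3 A | T3 B | T3 T3 | a
  A -> T0 A | T1 T2 | T2 T3
  B -> T0 A | T1 T2 | T2 T3 | d
  T0 -> b
  T1 -> c
  T2 -> d
  T3 -> a

CYK table (by increasing span):
  [0..0]={S,T3}  "a"  orig:{S}
  [1..1]={B,T2}  "d"  orig:{B}
  [2..2]={B,T2}  "d"  orig:{B}
  [0..1]={S}  "ad"
  [1..2]=∅  "dd"
  [0..2]={S}  "add"

S ∈ T[0,2] ⇒ YES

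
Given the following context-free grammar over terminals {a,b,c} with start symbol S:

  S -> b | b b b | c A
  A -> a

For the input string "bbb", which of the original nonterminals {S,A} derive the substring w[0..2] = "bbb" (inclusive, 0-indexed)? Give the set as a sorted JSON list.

CNF form of G:
  S -> T0 X2 | T1 A | b
  A -> a
  T0 -> b
  T1 -> c
  X2 -> T0 T0

Fill CYK table bottom-up (cells [i..j] with 0 ≤ i ≤ j ≤ 2 only):
  T[0,0] 'b' = {S,T0}  orig:{S}
  T[1,1] 'b' = {S,T0}  orig:{S}
  T[2,2] 'b' = {S,T0}  orig:{S}
  T[0,1] 'bb' = {X2}  orig:{}
  T[1,2] 'bb' = {X2}  orig:{}
  T[0,2] 'bbb' = {S}

Original NTs in T[0,2] deriving "bbb": ["S"]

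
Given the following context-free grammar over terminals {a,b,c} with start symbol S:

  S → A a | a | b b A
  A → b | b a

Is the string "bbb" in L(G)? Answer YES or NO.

CNF form of G:
  S -> A T1 | T0 X2 | a
  A -> T0 T1 | b
  T0 -> b
  T1 -> a
  X2 -> T0 A

CYK table (by increasing span):
  [0..0]={A,T0}  "b"  orig:{A}
  [1..1]={A,T0}  "b"  orig:{A}
  [2..2]={A,T0}  "b"  orig:{A}
  [0..1]={X2}  "bb"  orig:{}
  [1..2]={X2}  "bb"  orig:{}
  [0..2]={S}  "bbb"

S ∈ T[0,2] ⇒ YES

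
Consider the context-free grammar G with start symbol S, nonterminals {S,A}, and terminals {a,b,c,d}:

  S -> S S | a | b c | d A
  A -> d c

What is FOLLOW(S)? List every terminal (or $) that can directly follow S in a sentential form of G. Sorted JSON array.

Compute FIRST by fixpoint:
[1]
  A via A→d c: +{d}
  S via S→a: +{a}
  S via S→b c: +{b}
  S via S→d A: +{d}
  FIRST(S)={a,b,d}  FIRST(A)={d}
[2] (no change)
  FIRST(S)={a,b,d}  FIRST(A)={d}

FOLLOW sets:
seed FOLLOW(S) with $
iter 1:
  S→S S: FOLLOW(S) ⊇ FIRST(S) = {a,b,d}; new: +{a,b,d}
  S→d A: FOLLOW(A) ⊇ FOLLOW(S) ⊇ {$,a,b,d}; new: +{$,a,b,d}
  FOLLOW(S)={$,a,b,d}  FOLLOW(A)={$,a,b,d}
iter 2: (no change)
  FOLLOW(S)={$,a,b,d}  FOLLOW(A)={$,a,b,d}

FOLLOW(S) = ["$", "a", "b", "d"]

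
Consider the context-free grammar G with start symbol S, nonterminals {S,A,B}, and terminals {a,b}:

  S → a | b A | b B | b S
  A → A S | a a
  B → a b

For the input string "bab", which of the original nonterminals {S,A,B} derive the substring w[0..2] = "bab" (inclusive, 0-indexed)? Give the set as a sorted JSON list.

Convert to CNF:
  S -> T1 A | T1 B | T1 S | a
  A -> A S | T0 T0
  B -> T0 T1
  T0 -> a
  T1 -> b

Fill CYK table bottom-up (cells [i..j] with 0 ≤ i ≤ j ≤ 2 only):
  [0..0]={T1}  "b"  orig:{}
  [1..1]={S,T0}  "a"  orig:{S}
  [2..2]={T1}  "b"  orig:{}
  [0..1]={S}  "ba"
  [1..2]={B}  "ab"
  [0..2]={S}  "bab"

Original NTs in T[0,2] deriving "bab": ["S"]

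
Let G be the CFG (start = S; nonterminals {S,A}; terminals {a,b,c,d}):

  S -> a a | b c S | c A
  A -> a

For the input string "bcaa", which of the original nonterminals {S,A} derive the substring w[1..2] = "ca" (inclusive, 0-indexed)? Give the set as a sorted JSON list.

Convert to CNF:
  S -> T0 T0 | T1 X3 | T2 A
  A -> a
  T0 -> a
  T1 -> b
  T2 -> c
  X3 -> T2 S

Fill CYK table bottom-up, restricted to cells inside w[1..2]:
  T[1,1] 'c' = {T2}  orig:{}
  T[2,2] 'a' = {A,T0}  orig:{A}
  T[1,2] 'ca' = {S}

Original NTs in T[1,2] deriving "ca": ["S"]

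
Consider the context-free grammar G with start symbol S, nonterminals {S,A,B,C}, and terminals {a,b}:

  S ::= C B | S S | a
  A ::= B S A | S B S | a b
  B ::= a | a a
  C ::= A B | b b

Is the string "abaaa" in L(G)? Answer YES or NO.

CNF form of G:
  S -> C B | S S | a
  A -> B X2 | S X3 | T0 T1
  B -> T0 T0 | a
  C -> A B | T1 T1
  T0 -> a
  T1 -> b
  X2 -> S A
  X3 -> B S

Fill CYK table bottom-up:
  cell(0,0) a: {B,S,T0}  orig:{B,S}
  cell(1,1) b: {T1}  orig:{}
  cell(2,2) a: {B,S,T0}  orig:{B,S}
  cell(3,3) a: {B,S,T0}  orig:{B,S}
  cell(4,4) a: {B,S,T0}  orig:{B,S}
  cell(0,1) ab: {A}
  cell(1,2) ba: ∅
  cell(2,3) aa: {B,S,X3}  orig:{B,S}
  cell(3,4) aa: {B,S,X3}  orig:{B,S}
  cell(0,2) aba: {C}
  cell(1,3) baa: ∅
  cell(2,4) aaa: {A,S,X3}  orig:{A,S}
  cell(0,3) abaa: {C,S}
  cell(1,4) baaa: ∅
  cell(0,4) abaaa: {S}

S ∈ T[0,4] ⇒ YES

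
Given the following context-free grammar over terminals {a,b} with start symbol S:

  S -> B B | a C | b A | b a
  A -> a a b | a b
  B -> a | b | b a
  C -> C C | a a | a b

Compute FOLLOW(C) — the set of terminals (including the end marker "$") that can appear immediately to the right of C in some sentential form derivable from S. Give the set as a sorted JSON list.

Compute FIRST by fixpoint:
round 1:
  A via A→a a b: +{a}
  B via B→a: +{a}
  B via B→b: +{b}
  C via C→a a: +{a}
  S via S→B B: +{a,b}
  S: {a,b}  A: {a}  B: {a,b}  C: {a}
round 2: — fixpoint
  S: {a,b}  A: {a}  B: {a,b}  C: {a}

Compute FOLLOW by fixpoint:
seed FOLLOW(S) with $
round 1:
  C→C C: FOLLOW(C) ⊇ FIRST(C) = {a}; new: +{a}
  S→B B: FOLLOW(B) ⊇ FIRST(B) = {a,b}; new: +{a,b}
  S→B B: FOLLOW(B) ⊇ FOLLOW(S) ⊇ {$}; new: +{$}
  S→a C: FOLLOW(C) ⊇ FOLLOW(S) ⊇ {$}; new: +{$}
  S→b A: FOLLOW(A) ⊇ FOLLOW(S) ⊇ {$}; new: +{$}
  S: {$}  A: {$}  B: {$,a,b}  C: {$,a}
round 2: (no change)
  S: {$}  A: {$}  B: {$,a,b}  C: {$,a}

FOLLOW(C) = ["$", "a"]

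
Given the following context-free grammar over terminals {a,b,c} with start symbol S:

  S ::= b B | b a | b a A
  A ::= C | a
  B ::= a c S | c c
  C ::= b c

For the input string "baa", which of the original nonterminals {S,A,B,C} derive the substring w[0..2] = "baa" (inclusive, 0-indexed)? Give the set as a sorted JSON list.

CNF form of G:
  S -> T0 B | T0 T2 | T0 X4
  A -> T0 T1 | a
  B -> T1 T1 | T2 X3
  C -> T0 T1
  T0 -> b
  T1 -> c
  T2 -> a
  X3 -> T1 S
  X4 -> T2 A

CYK fill (cells [i..j] with 0 ≤ i ≤ j ≤ 2 only):
  cell(0,0) b: {T0}  orig:{}
  cell(1,1) a: {A,T2}  orig:{A}
  cell(2,2) a: {A,T2}  orig:{A}
  cell(0,1) ba: {S}
  cell(1,2) aa: {X4}  orig:{}
  cell(0,2) baa: {S}

Original NTs in T[0,2] deriving "baa": ["S"]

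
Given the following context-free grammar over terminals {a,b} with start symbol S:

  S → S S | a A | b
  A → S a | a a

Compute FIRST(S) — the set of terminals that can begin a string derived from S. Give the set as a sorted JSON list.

Compute FIRST by fixpoint:
iter 1:
  A via A→a a: +{a}
  S via S→a A: +{a}
  S via S→b: +{b}
  FIRST(S)={a,b}  FIRST(A)={a}
iter 2:
  A via A→S a: +{b}
  FIRST(S)={a,b}  FIRST(A)={a,b}
iter 3: — fixpoint
  FIRST(S)={a,b}  FIRST(A)={a,b}

FIRST(S) = ["a", "b"]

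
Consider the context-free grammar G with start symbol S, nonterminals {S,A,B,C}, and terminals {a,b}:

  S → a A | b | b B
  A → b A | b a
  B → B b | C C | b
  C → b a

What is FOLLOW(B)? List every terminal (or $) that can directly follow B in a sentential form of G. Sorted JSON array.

Compute FIRST by fixpoint:
round 1:
  A via A→b A: +{b}
  B via B→b: +{b}
  C via C→b a: +{b}
  S via S→a A: +{a}
  S via S→b: +{b}
  FIRST(S)={a,b}  FIRST(A)={b}  FIRST(B)={b}  FIRST(C)={b}
round 2: done
  FIRST(S)={a,b}  FIRST(A)={b}  FIRST(B)={b}  FIRST(C)={b}

FOLLOW iteration:
seed FOLLOW(S) with $
iter 1:
  B→B b: FOLLOW(B) ⊇ FIRST(b) = {b}; new: +{b}
  B→C C: FOLLOW(C) ⊇ FIRST(C) = {b}; new: +{b}
  S→a A: FOLLOW(A) ⊇ FOLLOW(S) ⊇ {$}; new: +{$}
  S→b B: FOLLOW(B) ⊇ FOLLOW(S) ⊇ {$}; new: +{$}
  S: {$}  A: {$}  B: {$,b}  C: {b}
iter 2:
  B→C C: FOLLOW(C) ⊇ FOLLOW(B) ⊇ {$,b}; new: +{$}
  S: {$}  A: {$}  B: {$,b}  C: {$,b}
iter 3: done
  S: {$}  A: {$}  B: {$,b}  C: {$,b}

FOLLOW(B) = ["$", "b"]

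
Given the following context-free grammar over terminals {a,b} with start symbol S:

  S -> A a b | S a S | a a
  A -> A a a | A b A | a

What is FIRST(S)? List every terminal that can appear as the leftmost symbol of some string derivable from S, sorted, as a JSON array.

Compute FIRST by fixpoint:
[1]
  A via A→a: +{a}
  S via S→A a b: +{a}
  FIRST[S]={a}  FIRST[A]={a}
[2] — fixpoint
  FIRST[S]={a}  FIRST[A]={a}

FIRST(S) = ["a"]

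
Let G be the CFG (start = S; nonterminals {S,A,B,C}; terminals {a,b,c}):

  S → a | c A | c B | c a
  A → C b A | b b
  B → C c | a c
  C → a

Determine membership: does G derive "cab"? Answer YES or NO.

Convert to CNF:
  S -> T1 A | T1 B | T1 T2 | a
  A -> C X3 | T0 T0
  B -> C T1 | T2 T1
  C -> a
  T0 -> b
  T1 -> c
  T2 -> a
  X3 -> T0 A

CYK fill:
  [0..0]={T1}  "c"  orig:{}
  [1..1]={C,S,T2}  "a"  orig:{C,S}
  [2..2]={T0}  "b"  orig:{}
  [0..1]={S}  "ca"
  [1..2]=∅  "ab"
  [0..2]=∅  "cab"

S ∉ T[0,2] ⇒ NO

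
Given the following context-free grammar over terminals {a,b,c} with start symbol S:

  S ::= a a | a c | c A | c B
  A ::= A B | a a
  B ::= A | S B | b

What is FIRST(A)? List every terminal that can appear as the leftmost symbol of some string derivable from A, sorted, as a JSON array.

FIRST sets, iterate to fixpoint:
[1]
  A via A→a a: +{a}
  B via B→A: +{a}
  B via B→b: +{b}
  S via S→a a: +{a}
  S via S→c A: +{c}
  S: {a,c}  A: {a}  B: {a,b}
[2]
  B via B→S B: +{c}
  S: {a,c}  A: {a}  B: {a,b,c}
[3] done
  S: {a,c}  A: {a}  B: {a,b,c}

FIRST(A) = ["a"]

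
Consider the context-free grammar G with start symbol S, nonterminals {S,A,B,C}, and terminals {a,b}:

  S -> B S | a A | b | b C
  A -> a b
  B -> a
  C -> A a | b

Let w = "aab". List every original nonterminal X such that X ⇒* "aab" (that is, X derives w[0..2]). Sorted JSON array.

CNF form of G:
  S -> B S | T0 A | T1 C | b
  A -> T0 T1
  B -> a
  C -> A T0 | b
  T0 -> a
  T1 -> b

Fill CYK table bottom-up, restricted to cells inside w[0..2]:
  [0..0]={B,T0}  "a"  orig:{B}
  [1..1]={B,T0}  "a"  orig:{B}
  [2..2]={C,S,T1}  "b"  orig:{C,S}
  [0..1]=∅  "aa"
  [1..2]={A,S}  "ab"
  [0..2]={S}  "aab"

Original NTs in T[0,2] deriving "aab": ["S"]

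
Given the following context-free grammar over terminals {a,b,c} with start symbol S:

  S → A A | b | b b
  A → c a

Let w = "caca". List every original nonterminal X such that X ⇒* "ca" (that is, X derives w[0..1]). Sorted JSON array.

CNF form of G:
  S -> A A | T2 T2 | b
  A -> T0 T1
  T0 -> c
  T1 -> a
  T2 -> b

Fill CYK table bottom-up, restricted to cells inside w[0..1]:
  cell(0,0) c: {T0}  orig:{}
  cell(1,1) a: {T1}  orig:{}
  cell(0,1) ca: {A}

Original NTs in T[0,1] deriving "ca": ["A"]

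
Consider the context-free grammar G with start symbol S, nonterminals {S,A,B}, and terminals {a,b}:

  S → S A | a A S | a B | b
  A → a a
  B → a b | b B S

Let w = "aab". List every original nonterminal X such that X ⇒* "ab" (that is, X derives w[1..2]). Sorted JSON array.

Convert to CNF:
  S -> S A | T0 B | T0 X3 | b
  A -> T0 T0
  B -> T0 T1 | T1 X2
  T0 -> a
  T1 -> b
  X2 -> B S
  X3 -> A S

CYK table (by increasing span), restricted to cells inside w[1..2]:
  cell(1,1) a: {T0}  orig:{}
  cell(2,2) b: {S,T1}  orig:{S}
  cell(1,2) ab: {B}

Original NTs in T[1,2] deriving "ab": ["B"]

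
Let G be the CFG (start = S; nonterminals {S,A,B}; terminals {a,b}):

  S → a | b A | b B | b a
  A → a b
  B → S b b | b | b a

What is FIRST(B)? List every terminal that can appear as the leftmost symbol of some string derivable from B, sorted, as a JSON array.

FIRST sets, iterate to fixpoint:
[1]
  A via A→a b: +{a}
  B via B→b: +{b}
  S via S→a: +{a}
  S via S→b A: +{b}
  FIRST[S]={a,b}  FIRST[A]={a}  FIRST[B]={b}
[2]
  B via B→S b b: +{a}
  FIRST[S]={a,b}  FIRST[A]={a}  FIRST[B]={a,b}
[3] done
  FIRST[S]={a,b}  FIRST[A]={a}  FIRST[B]={a,b}

FIRST(B) = ["a", "b"]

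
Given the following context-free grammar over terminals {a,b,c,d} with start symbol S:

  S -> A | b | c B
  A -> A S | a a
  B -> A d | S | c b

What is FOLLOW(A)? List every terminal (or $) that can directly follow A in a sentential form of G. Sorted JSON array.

Compute FIRST by fixpoint:
pass 1:
  A via A→a a: +{a}
  B via B→A d: +{a}
  B via B→c b: +{c}
  S via S→A: +{a}
  S via S→b: +{b}
  S via S→c B: +{c}
  S: {a,b,c}  A: {a}  B: {a,c}
pass 2:
  B via B→S: +{b}
  S: {a,b,c}  A: {a}  B: {a,b,c}
pass 3: (no change)
  S: {a,b,c}  A: {a}  B: {a,b,c}

Compute FOLLOW by fixpoint:
FOLLOW(S) := {$}
iter 1:
  A→A S: FOLLOW(A) ⊇ FIRST(S) = {a,b,c}; new: +{a,b,c}
  A→A S: FOLLOW(S) ⊇ FOLLOW(A) ⊇ {a,b,c}; new: +{a,b,c}
  B→A d: FOLLOW(A) ⊇ FIRST(d) = {d}; new: +{d}
  S→A: FOLLOW(A) ⊇ FOLLOW(S) ⊇ {$,a,b,c}; new: +{$}
  S→c B: FOLLOW(B) ⊇ FOLLOW(S) ⊇ {$,a,b,c}; new: +{$,a,b,c}
  S: {$,a,b,c}  A: {$,a,b,c,d}  B: {$,a,b,c}
iter 2:
  A→A S: FOLLOW(S) ⊇ FOLLOW(A) ⊇ {$,a,b,c,d}; new: +{d}
  S→c B: FOLLOW(B) ⊇ FOLLOW(S) ⊇ {$,a,b,c,d}; new: +{d}
  S: {$,a,b,c,d}  A: {$,a,b,c,d}  B: {$,a,b,c,d}
iter 3: done
  S: {$,a,b,c,d}  A: {$,a,b,c,d}  B: {$,a,b,c,d}

FOLLOW(A) = ["$", "a", "b", "c", "d"]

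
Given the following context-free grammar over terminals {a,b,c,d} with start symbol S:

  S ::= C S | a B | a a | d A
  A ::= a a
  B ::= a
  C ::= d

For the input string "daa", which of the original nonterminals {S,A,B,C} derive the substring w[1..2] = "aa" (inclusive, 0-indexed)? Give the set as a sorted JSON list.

CNF form of G:
  S -> C S | T0 B | T0 T0 | T1 A
  A -> T0 T0
  B -> a
  C -> d
  T0 -> a
  T1 -> d

CYK fill (cells [i..j] with 1 ≤ i ≤ j ≤ 2 only):
  cell(1,1) a: {B,T0}  orig:{B}
  cell(2,2) a: {B,T0}  orig:{B}
  cell(1,2) aa: {A,S}

Original NTs in T[1,2] deriving "aa": ["A", "S"]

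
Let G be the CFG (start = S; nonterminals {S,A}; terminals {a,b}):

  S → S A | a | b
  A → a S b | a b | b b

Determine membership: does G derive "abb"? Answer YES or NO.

Convert to CNF:
  S -> S A | a | b
  A -> T0 T1 | T0 X2 | T1 T1
  T0 -> a
  T1 -> b
  X2 -> S T1

Fill CYK table bottom-up:
  [0..0]={S,T0}  "a"  orig:{S}
  [1..1]={S,T1}  "b"  orig:{S}
  [2..2]={S,T1}  "b"  orig:{S}
  [0..1]={A,X2}  "ab"  orig:{A}
  [1..2]={A,X2}  "bb"  orig:{A}
  [0..2]={A,S}  "abb"

S ∈ T[0,2] ⇒ YES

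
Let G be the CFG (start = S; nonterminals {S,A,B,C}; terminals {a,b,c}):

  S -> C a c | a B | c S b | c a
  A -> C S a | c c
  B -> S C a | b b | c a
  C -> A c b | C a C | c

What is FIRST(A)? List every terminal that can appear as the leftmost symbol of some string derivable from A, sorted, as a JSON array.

FIRST sets, iterate to fixpoint:
round 1:
  A via A→c c: +{c}
  B via B→b b: +{b}
  B via B→c a: +{c}
  C via C→A c b: +{c}
  S via S→C a c: +{c}
  S via S→a B: +{a}
  S: {a,c}  A: {c}  B: {b,c}  C: {c}
round 2:
  B via B→S C a: +{a}
  S: {a,c}  A: {c}  B: {a,b,c}  C: {c}
round 3: (stable)
  S: {a,c}  A: {c}  B: {a,b,c}  C: {c}

FIRST(A) = ["c"]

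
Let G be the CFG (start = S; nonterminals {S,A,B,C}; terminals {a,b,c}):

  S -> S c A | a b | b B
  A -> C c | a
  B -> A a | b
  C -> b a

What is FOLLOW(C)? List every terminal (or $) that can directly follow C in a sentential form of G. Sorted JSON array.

FIRST iteration:
[1]
  A via A→a: +{a}
  B via B→A a: +{a}
  B via B→b: +{b}
  C via C→b a: +{b}
  S via S→a b: +{a}
  S via S→b B: +{b}
  S: {a,b}  A: {a}  B: {a,b}  C: {b}
[2]
  A via A→C c: +{b}
  S: {a,b}  A: {a,b}  B: {a,b}  C: {b}
[3] done
  S: {a,b}  A: {a,b}  B: {a,b}  C: {b}

FOLLOW sets:
initialize: $ ∈ FOLLOW(S)
round 1:
  A→C c: FOLLOW(C) ⊇ FIRST(c) = {c}; new: +{c}
  B→A a: FOLLOW(A) ⊇ FIRST(a) = {a}; new: +{a}
  S→S c A: FOLLOW(S) ⊇ FIRST(c) = {c}; new: +{c}
  S→S c A: FOLLOW(A) ⊇ FOLLOW(S) ⊇ {$,c}; new: +{$,c}
  S→b B: FOLLOW(B) ⊇ FOLLOW(S) ⊇ {$,c}; new: +{$,c}
  FOLLOW[S]={$,c}  FOLLOW[A]={$,a,c}  FOLLOW[B]={$,c}  FOLLOW[C]={c}
round 2: (stable)
  FOLLOW[S]={$,c}  FOLLOW[A]={$,a,c}  FOLLOW[B]={$,c}  FOLLOW[C]={c}

FOLLOW(C) = ["c"]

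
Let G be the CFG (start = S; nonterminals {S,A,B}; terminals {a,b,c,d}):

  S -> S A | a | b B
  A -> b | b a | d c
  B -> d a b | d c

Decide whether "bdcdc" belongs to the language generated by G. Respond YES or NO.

Convert to CNF:
  S -> S A | T0 B | a
  A -> T0 T1 | T2 T3 | b
  B -> T2 T3 | T2 X4
  T0 -> b
  T1 -> a
  T2 -> d
  T3 -> c
  X4 -> T1 T0

Fill CYK table bottom-up:
  T[0,0] 'b' = {A,T0}  orig:{A}
  T[1,1] 'd' = {T2}  orig:{}
  T[2,2] 'c' = {T3}  orig:{}
  T[3,3] 'd' = {T2}  orig:{}
  T[4,4] 'c' = {T3}  orig:{}
  T[0,1] 'bd' = ∅
  T[1,2] 'dc' = {A,B}
  T[2,3] 'cd' = ∅
  T[3,4] 'dc' = {A,B}
  T[0,2] 'bdc' = {S}
  T[1,3] 'dcd' = ∅
  T[2,4] 'cdc' = ∅
  T[0,3] 'bdcd' = ∅
  T[1,4] 'dcdc' = ∅
  T[0,4] 'bdcdc' = {S}

S ∈ T[0,4] ⇒ YES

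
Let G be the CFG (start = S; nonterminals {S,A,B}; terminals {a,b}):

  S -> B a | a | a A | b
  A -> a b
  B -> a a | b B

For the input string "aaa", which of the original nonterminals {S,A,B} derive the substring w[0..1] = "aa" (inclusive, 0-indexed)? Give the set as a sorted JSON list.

Convert to CNF:
  S -> B T0 | T0 A | a | b
  A -> T0 T1
  B -> T0 T0 | T1 B
  T0 -> a
  T1 -> b

CYK fill, restricted to cells inside w[0..1]:
  T[0,0] 'a' = {S,T0}  orig:{S}
  T[1,1] 'a' = {S,T0}  orig:{S}
  T[0,1] 'aa' = {B}

Original NTs in T[0,1] deriving "aa": ["B"]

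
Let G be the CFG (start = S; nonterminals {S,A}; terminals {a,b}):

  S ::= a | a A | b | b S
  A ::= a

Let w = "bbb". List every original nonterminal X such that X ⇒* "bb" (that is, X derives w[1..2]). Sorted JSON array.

Convert to CNF:
  S -> T0 A | T1 S | a | b
  A -> a
  T0 -> a
  T1 -> b

Fill CYK table bottom-up — only the sub-triangle for w[1..2]:
  T[1,1] 'b' = {S,T1}  orig:{S}
  T[2,2] 'b' = {S,T1}  orig:{S}
  T[1,2] 'bb' = {S}

Original NTs in T[1,2] deriving "bb": ["S"]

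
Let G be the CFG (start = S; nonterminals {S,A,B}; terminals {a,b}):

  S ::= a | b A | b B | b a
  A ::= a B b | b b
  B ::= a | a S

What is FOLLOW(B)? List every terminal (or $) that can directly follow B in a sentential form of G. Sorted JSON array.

FIRST sets, iterate to fixpoint:
iter 1:
  A via A→a B b: +{a}
  A via A→b b: +{b}
  B via B→a: +{a}
  S via S→a: +{a}
  S via S→b A: +{b}
  FIRST[S]={a,b}  FIRST[A]={a,b}  FIRST[B]={a}
iter 2: (stable)
  FIRST[S]={a,b}  FIRST[A]={a,b}  FIRST[B]={a}

FOLLOW iteration:
initialize: $ ∈ FOLLOW(S)
iter 1:
  A→a B b: FOLLOW(B) ⊇ FIRST(b) = {b}; new: +{b}
  B→a S: FOLLOW(S) ⊇ FOLLOW(B) ⊇ {b}; new: +{b}
  S→b A: FOLLOW(A) ⊇ FOLLOW(S) ⊇ {$,b}; new: +{$,b}
  S→b B: FOLLOW(B) ⊇ FOLLOW(S) ⊇ {$,b}; new: +{$}
  FOLLOW[S]={$,b}  FOLLOW[A]={$,b}  FOLLOW[B]={$,b}
iter 2: — fixpoint
  FOLLOW[S]={$,b}  FOLLOW[A]={$,b}  FOLLOW[B]={$,b}

FOLLOW(B) = ["$", "b"]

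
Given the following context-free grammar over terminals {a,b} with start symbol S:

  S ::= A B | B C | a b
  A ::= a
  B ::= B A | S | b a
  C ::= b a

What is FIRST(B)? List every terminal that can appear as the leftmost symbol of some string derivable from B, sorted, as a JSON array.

FIRST sets, iterate to fixpoint:
pass 1:
  A via A→a: +{a}
  B via B→b a: +{b}
  C via C→b a: +{b}
  S via S→A B: +{a}
  S via S→B C: +{b}
  FIRST(S)={a,b}  FIRST(A)={a}  FIRST(B)={b}  FIRST(C)={b}
pass 2:
  B via B→S: +{a}
  FIRST(S)={a,b}  FIRST(A)={a}  FIRST(B)={a,b}  FIRST(C)={b}
pass 3: (no change)
  FIRST(S)={a,b}  FIRST(A)={a}  FIRST(B)={a,b}  FIRST(C)={b}

FIRST(B) = ["a", "b"]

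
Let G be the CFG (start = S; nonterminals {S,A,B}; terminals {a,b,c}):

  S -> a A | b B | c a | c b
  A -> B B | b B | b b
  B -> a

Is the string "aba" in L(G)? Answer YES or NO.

CNF form of G:
  S -> T0 B | T1 A | T2 T0 | T2 T1
  A -> B B | T0 B | T0 T0
  B -> a
  T0 -> b
  T1 -> a
  T2 -> c

CYK table (by increasing span):
  cell(0,0) a: {B,T1}  orig:{B}
  cell(1,1) b: {T0}  orig:{}
  cell(2,2) a: {B,T1}  orig:{B}
  cell(0,1) ab: ∅
  cell(1,2) ba: {A,S}
  cell(0,2) aba: {S}

S ∈ T[0,2] ⇒ YES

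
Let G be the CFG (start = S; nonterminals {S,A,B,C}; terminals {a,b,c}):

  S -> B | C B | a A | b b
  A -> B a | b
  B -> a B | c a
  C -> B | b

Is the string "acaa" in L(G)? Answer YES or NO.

CNF form of G:
  S -> C B | T0 A | T0 B | T1 T0 | T2 T2
  A -> B T0 | b
  B -> T0 B | T1 T0
  C -> T0 B | T1 T0 | b
  T0 -> a
  T1 -> c
  T2 -> b

Fill CYK table bottom-up:
  cell(0,0) a: {T0}  orig:{}
  cell(1,1) c: {T1}  orig:{}
  cell(2,2) a: {T0}  orig:{}
  cell(3,3) a: {T0}  orig:{}
  cell(0,1) ac: ∅
  cell(1,2) ca: {B,C,S}
  cell(2,3) aa: ∅
  cell(0,2) aca: {B,C,S}
  cell(1,3) caa: {A}
  cell(0,3) acaa: {A,S}

S ∈ T[0,3] ⇒ YES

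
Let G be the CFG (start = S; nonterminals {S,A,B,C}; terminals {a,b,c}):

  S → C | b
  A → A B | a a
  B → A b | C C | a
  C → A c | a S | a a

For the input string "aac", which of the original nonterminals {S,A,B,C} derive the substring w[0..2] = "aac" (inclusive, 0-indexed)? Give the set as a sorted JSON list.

Convert to CNF:
  S -> A T2 | T0 S | T0 T0 | b
  A -> A B | T0 T0
  B -> A T1 | C C | a
  C -> A T2 | T0 S | T0 T0
  T0 -> a
  T1 -> b
  T2 -> c

Fill CYK table bottom-up — only the sub-triangle for w[0..2]:
  [0..0]={B,T0}  "a"  orig:{B}
  [1..1]={B,T0}  "a"  orig:{B}
  [2..2]={T2}  "c"  orig:{}
  [0..1]={A,C,S}  "aa"
  [1..2]=∅  "ac"
  [0..2]={C,S}  "aac"

Original NTs in T[0,2] deriving "aac": ["C", "S"]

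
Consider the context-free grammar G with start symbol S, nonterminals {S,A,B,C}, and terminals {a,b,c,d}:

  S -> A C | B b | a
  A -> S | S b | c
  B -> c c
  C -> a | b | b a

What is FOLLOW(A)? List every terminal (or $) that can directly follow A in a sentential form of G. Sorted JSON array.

Compute FIRST by fixpoint:
pass 1:
  A via A→c: +{c}
  B via B→c c: +{c}
  C via C→a: +{a}
  C via C→b: +{b}
  S via S→A C: +{c}
  S via S→a: +{a}
  FIRST(S)={a,c}  FIRST(A)={c}  FIRST(B)={c}  FIRST(C)={a,b}
pass 2:
  A via A→S: +{a}
  FIRST(S)={a,c}  FIRST(A)={a,c}  FIRST(B)={c}  FIRST(C)={a,b}
pass 3: — fixpoint
  FIRST(S)={a,c}  FIRST(A)={a,c}  FIRST(B)={c}  FIRST(C)={a,b}

FOLLOW sets:
initialize: $ ∈ FOLLOW(S)
[1]
  A→S b: FOLLOW(S) ⊇ FIRST(b) = {b}; new: +{b}
  S→A C: FOLLOW(A) ⊇ FIRST(C) = {a,b}; new: +{a,b}
  S→A C: FOLLOW(C) ⊇ FOLLOW(S) ⊇ {$,b}; new: +{$,b}
  S→B b: FOLLOW(B) ⊇ FIRST(b) = {b}; new: +{b}
  S: {$,b}  A: {a,b}  B: {b}  C: {$,b}
[2]
  A→S: FOLLOW(S) ⊇ FOLLOW(A) ⊇ {a,b}; new: +{a}
  S→A C: FOLLOW(C) ⊇ FOLLOW(S) ⊇ {$,a,b}; new: +{a}
  S: {$,a,b}  A: {a,b}  B: {b}  C: {$,a,b}
[3] (stable)
  S: {$,a,b}  A: {a,b}  B: {b}  C: {$,a,b}

FOLLOW(A) = ["a", "b"]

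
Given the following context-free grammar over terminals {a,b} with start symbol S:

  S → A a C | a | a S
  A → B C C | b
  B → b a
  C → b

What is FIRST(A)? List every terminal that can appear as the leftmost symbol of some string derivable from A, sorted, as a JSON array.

FIRST sets, iterate to fixpoint:
round 1:
  A via A→b: +{b}
  B via B→b a: +{b}
  C via C→b: +{b}
  S via S→A a C: +{b}
  S via S→a: +{a}
  FIRST[S]={a,b}  FIRST[A]={b}  FIRST[B]={b}  FIRST[C]={b}
round 2: (stable)
  FIRST[S]={a,b}  FIRST[A]={b}  FIRST[B]={b}  FIRST[C]={b}

FIRST(A) = ["b"]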